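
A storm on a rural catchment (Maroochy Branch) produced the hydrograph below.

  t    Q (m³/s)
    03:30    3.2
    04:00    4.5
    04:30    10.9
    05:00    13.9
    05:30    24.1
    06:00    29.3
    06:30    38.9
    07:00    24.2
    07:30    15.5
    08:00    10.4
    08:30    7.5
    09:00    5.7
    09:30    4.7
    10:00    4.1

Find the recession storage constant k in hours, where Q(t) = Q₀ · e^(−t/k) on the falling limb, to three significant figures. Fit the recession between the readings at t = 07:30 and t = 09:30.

k ≈ 1.68 h

On the falling limb, Q drops from 15.5 to 4.7 m³/s between t = 07:30 and t = 09:30 (Δt = 2 h).
k = −Δt / ln(Q₂/Q₁) = −2 / ln(4.7/15.5) = 1.68 h.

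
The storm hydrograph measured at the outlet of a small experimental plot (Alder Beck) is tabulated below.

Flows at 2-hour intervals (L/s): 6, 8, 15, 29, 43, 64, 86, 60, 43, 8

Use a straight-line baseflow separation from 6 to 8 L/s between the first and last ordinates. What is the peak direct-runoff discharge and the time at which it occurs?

Q_p = 78.67 L/s at t = 12 h

Subtracting baseflow gives direct-runoff ordinates: 0.00, 1.78, 8.56, 22.33, 36.11, 56.89, 78.67, 52.44, 35.22, 0.00 L/s.
The maximum is 78.67 L/s, occurring at the reading for t = 12 h.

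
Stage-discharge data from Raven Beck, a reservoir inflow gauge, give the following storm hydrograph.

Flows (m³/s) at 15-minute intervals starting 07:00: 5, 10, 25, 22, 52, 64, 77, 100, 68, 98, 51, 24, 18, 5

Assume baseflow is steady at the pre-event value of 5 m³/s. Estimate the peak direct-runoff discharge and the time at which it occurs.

Subtracting baseflow gives direct-runoff ordinates: 0.0, 5.0, 20.0, 17.0, 47.0, 59.0, 72.0, 95.0, 63.0, 93.0, 46.0, 19.0, 13.0, 0.0 m³/s.
The maximum is 95.0 m³/s, occurring at the reading for t = 08:45.

Q_p = 95.0 m³/s at t = 08:45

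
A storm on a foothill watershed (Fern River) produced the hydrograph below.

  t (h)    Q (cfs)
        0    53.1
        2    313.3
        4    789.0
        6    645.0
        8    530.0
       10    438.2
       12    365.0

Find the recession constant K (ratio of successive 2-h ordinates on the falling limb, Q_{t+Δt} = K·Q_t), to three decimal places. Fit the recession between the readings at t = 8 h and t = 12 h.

K ≈ 0.830

Using the recession-limb readings at t = 8 h and t = 12 h: Q falls from 530.0 to 365.0 cfs over 2 intervals.
K = (Q₂/Q₁)^(1/2) = (365.0/530.0)^(1/2) = 0.830.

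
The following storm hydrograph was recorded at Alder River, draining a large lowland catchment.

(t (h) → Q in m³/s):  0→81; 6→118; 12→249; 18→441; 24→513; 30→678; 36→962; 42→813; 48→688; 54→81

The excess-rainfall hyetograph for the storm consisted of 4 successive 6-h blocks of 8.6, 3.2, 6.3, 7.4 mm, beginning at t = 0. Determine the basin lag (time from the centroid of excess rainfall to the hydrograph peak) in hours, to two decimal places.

t_L ≈ 24.06 h

Centroid of excess rainfall: t_c = Σ P_i·t̄_i / ΣP_i = 11.9412 h (block centres at 3, 9, 15, 21 h).
Hydrograph peak occurs at t = 36 h, so basin lag t_L = 36 − 11.9412 = 24.06 h.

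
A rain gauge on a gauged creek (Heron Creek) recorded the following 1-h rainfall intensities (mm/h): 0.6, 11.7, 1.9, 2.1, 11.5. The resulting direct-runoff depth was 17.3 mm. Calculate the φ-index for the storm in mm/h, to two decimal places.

Only the 2 blocks with intensity above φ contribute runoff: 11.7, 11.5 mm/h.
Σ(I−φ)·Δt = d  ⇒  (11.7+11.5 − 2φ)·1 = 17.3
φ = (23.20 − 17.3/1) / 2 = 2.95 mm/h.

φ ≈ 2.95 mm/h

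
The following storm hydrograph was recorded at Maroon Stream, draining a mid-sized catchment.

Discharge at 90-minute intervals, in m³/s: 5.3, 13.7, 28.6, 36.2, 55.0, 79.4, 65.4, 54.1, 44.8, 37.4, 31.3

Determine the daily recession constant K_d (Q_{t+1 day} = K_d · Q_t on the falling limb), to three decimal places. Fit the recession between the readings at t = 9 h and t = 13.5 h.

Between t = 9 h and t = 13.5 h the flow falls from 65.4 to 37.4 m³/s over 3×1.5 h = 4.5 h.
Per-interval ratio K = (37.4/65.4)^(1/3) = 0.8300; K_d = K^(24/1.5) = 0.051.

K_d ≈ 0.051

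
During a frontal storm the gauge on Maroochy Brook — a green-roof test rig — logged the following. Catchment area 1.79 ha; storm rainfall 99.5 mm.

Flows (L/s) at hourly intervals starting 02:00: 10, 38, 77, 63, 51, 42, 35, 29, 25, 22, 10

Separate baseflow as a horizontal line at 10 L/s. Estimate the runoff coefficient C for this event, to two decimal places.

C ≈ 0.59

ΣQ_DR = 292.0 L/s; V = ΣQ_DR·Δt = 1.051 × 10^6 L.
Runoff depth d = V / A = 58.73 mm.
C = d / P = 58.73 / 99.5 = 0.59.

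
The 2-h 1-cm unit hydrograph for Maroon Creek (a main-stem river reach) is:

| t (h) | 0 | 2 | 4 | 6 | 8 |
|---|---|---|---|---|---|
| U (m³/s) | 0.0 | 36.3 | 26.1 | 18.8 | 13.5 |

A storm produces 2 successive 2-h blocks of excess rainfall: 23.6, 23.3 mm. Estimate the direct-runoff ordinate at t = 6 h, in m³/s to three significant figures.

Q ≈ 105 m³/s

By discrete convolution, Q_j = Σ (P_i / 10 mm) · U_{j−i}.
At t = 6 h (j=3): Q = (23.6/10)·18.8 + (23.3/10)·26.1 = 105 m³/s.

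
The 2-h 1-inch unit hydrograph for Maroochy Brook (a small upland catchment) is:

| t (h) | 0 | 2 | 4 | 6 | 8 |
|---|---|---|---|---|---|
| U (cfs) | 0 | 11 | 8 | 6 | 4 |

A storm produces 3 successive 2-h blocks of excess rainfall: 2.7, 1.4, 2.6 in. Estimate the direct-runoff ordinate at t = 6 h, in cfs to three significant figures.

Q ≈ 56.0 cfs

By discrete convolution, Q_j = Σ (P_i / 1 in) · U_{j−i}.
At t = 6 h (j=3): Q = (2.7/1)·6 + (1.4/1)·8 + (2.6/1)·11 = 56.0 cfs.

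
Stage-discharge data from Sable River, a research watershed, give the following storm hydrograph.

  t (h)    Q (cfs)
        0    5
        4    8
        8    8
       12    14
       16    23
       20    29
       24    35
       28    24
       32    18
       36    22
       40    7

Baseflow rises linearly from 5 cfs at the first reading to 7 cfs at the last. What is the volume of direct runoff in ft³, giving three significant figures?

V ≈ 1.83 × 10^6 ft³

Direct-runoff ordinates (Q − Q_b): 0.00, 2.80, 2.60, 8.40, 17.20, 23.00, 28.80, 17.60, 11.40, 15.20, 0.00 cfs.
ΣQ_DR = 127.0 cfs.
With Δt = 4 h = 14400 s, V = ΣQ_DR · Δt = 127.0 × 14400 = 1.83 × 10^6 ft³.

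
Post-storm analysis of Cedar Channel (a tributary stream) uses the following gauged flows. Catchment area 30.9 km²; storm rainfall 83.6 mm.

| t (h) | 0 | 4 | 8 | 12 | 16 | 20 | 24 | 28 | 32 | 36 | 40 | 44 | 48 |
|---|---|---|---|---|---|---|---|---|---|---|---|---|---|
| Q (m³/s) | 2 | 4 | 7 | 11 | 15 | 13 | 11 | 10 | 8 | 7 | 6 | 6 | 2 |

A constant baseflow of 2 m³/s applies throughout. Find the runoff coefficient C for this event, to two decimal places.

ΣQ_DR = 76.00 m³/s; V = ΣQ_DR·Δt = 1.094 × 10^6 m³.
Runoff depth d = V / A = 35.42 mm.
C = d / P = 35.42 / 83.6 = 0.42.

C ≈ 0.42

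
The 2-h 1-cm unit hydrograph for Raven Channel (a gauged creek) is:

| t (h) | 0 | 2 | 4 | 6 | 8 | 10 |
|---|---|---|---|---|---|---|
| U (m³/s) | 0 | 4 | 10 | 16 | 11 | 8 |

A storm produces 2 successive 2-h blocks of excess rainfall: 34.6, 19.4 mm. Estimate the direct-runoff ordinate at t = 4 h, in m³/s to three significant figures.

Q ≈ 42.4 m³/s

By discrete convolution, Q_j = Σ (P_i / 10 mm) · U_{j−i}.
At t = 4 h (j=2): Q = (34.6/10)·10 + (19.4/10)·4 = 42.4 m³/s.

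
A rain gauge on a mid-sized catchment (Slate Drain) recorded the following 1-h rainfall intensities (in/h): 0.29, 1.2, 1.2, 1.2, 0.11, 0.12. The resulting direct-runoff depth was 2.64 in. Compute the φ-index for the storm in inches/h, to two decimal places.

φ ≈ 0.32 in/h

Only the 3 blocks with intensity above φ contribute runoff: 1.2, 1.2, 1.2 in/h.
Σ(I−φ)·Δt = d  ⇒  (1.2+1.2+1.2 − 3φ)·1 = 2.64
φ = (3.600 − 2.64/1) / 3 = 0.32 in/h.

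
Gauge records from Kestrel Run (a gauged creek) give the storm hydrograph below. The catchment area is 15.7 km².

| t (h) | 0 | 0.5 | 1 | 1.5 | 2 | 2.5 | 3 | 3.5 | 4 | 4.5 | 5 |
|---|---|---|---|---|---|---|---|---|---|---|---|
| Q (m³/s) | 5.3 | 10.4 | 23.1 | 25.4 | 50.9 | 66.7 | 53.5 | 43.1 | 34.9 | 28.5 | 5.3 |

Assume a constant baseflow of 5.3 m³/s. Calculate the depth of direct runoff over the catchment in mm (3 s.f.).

Direct runoff: 0.0, 5.1, 17.8, 20.1, 45.6, 61.4, 48.2, 37.8, 29.6, 23.2, 0.0 m³/s; ΣQ_DR = 288.8 m³/s.
V = ΣQ_DR · Δt = 288.8 × 1800 s = 5.198 × 10^5 m³.
Over A = 15.7 km², depth = V / A = 33.1 mm.

d ≈ 33.1 mm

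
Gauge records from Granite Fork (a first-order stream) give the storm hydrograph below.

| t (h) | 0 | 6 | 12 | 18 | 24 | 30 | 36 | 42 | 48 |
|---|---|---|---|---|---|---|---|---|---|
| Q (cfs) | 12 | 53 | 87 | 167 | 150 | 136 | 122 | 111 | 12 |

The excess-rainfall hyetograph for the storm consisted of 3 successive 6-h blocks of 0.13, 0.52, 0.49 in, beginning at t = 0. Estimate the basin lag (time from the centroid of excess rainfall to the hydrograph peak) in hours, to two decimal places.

t_L ≈ 7.11 h

Centroid of excess rainfall: t_c = Σ P_i·t̄_i / ΣP_i = 10.8947 h (block centres at 3, 9, 15 h).
Hydrograph peak occurs at t = 18 h, so basin lag t_L = 18 − 10.8947 = 7.11 h.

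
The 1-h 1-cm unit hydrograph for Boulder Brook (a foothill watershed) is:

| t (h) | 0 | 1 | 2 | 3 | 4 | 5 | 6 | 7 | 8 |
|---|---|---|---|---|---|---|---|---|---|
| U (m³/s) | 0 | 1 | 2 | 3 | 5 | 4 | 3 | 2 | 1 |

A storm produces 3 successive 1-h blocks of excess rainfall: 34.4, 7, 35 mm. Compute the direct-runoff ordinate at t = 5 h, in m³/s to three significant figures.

Q ≈ 27.8 m³/s

By discrete convolution, Q_j = Σ (P_i / 10 mm) · U_{j−i}.
At t = 5 h (j=5): Q = (34.4/10)·4 + (7/10)·5 + (35/10)·3 = 27.8 m³/s.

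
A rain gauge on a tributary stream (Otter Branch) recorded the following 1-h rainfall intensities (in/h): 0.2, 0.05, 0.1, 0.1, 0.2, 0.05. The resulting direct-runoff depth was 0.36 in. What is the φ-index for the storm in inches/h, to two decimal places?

φ ≈ 0.06 in/h

Only the 4 blocks with intensity above φ contribute runoff: 0.2, 0.1, 0.1, 0.2 in/h.
Σ(I−φ)·Δt = d  ⇒  (0.2+0.1+0.1+0.2 − 4φ)·1 = 0.36
φ = (0.6000 − 0.36/1) / 4 = 0.06 in/h.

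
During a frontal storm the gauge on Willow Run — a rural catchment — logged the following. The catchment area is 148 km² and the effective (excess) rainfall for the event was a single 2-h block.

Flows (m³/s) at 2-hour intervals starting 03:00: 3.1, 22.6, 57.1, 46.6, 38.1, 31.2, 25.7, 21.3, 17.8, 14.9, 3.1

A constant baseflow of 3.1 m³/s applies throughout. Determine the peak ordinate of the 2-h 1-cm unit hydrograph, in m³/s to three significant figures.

Direct runoff: 0.0, 19.5, 54.0, 43.5, 35.0, 28.1, 22.6, 18.2, 14.7, 11.8, 0.0 m³/s; ΣQ_DR = 247.4 m³/s, peak = 54.0 m³/s.
Runoff depth d = ΣQ_DR·Δt / A = 247.4 × 7200 / (148 km²) = 12.04 mm.
The 1-cm UH is the DRH scaled by (10 mm)/d, so U_p = 54.0 × 10/12.04 = 44.9 m³/s.

U_p ≈ 44.9 m³/s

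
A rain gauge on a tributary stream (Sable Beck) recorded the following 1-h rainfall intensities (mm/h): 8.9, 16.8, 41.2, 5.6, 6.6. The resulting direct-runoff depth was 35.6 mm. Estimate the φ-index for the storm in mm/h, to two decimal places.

φ ≈ 11.20 mm/h

Only the 2 blocks with intensity above φ contribute runoff: 16.8, 41.2 mm/h.
Σ(I−φ)·Δt = d  ⇒  (16.8+41.2 − 2φ)·1 = 35.6
φ = (58.00 − 35.6/1) / 2 = 11.20 mm/h.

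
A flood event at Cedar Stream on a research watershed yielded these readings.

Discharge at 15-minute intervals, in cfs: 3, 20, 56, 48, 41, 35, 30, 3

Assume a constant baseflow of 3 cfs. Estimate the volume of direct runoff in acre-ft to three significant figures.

Direct-runoff ordinates (Q − Q_b): 0.0, 17.0, 53.0, 45.0, 38.0, 32.0, 27.0, 0.0 cfs.
ΣQ_DR = 212.0 cfs.
With Δt = 0.25 h = 900 s, V = ΣQ_DR · Δt = 212.0 × 900 = 1.91 × 10^5 ft³ = 4.38 acre-ft.

V ≈ 4.38 acre-ft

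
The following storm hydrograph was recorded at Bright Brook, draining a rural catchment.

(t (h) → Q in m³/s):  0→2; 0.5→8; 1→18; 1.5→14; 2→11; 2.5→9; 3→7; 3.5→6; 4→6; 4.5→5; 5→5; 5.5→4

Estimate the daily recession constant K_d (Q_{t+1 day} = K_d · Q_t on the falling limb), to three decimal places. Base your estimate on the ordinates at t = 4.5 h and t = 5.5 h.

Between t = 4.5 h and t = 5.5 h the flow falls from 5 to 4 m³/s over 2×0.5 h = 1 h.
Per-interval ratio K = (4/5)^(1/2) = 0.8944; K_d = K^(24/0.5) = 0.005.

K_d ≈ 0.005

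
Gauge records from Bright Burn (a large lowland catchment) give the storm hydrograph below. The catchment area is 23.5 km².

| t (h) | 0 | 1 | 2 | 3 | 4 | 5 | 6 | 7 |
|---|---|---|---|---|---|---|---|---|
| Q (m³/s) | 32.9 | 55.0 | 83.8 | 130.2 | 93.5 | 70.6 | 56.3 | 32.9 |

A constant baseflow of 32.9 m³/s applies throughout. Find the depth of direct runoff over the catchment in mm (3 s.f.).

Direct runoff: 0.0, 22.1, 50.9, 97.3, 60.6, 37.7, 23.4, 0.0 m³/s; ΣQ_DR = 292.0 m³/s.
V = ΣQ_DR · Δt = 292.0 × 3600 s = 1.051 × 10^6 m³.
Over A = 23.5 km², depth = V / A = 44.7 mm.

d ≈ 44.7 mm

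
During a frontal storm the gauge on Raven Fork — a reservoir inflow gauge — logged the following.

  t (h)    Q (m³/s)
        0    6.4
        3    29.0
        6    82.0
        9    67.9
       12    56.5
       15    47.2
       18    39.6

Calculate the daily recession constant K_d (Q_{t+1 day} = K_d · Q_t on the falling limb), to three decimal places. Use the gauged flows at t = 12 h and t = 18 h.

Between t = 12 h and t = 18 h the flow falls from 56.5 to 39.6 m³/s over 2×3 h = 6 h.
Per-interval ratio K = (39.6/56.5)^(1/2) = 0.8372; K_d = K^(24/3) = 0.241.

K_d ≈ 0.241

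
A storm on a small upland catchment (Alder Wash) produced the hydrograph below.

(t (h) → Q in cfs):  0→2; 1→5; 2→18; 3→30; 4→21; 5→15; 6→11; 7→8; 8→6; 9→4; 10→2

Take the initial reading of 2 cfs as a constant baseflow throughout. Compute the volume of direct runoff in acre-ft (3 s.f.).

V ≈ 8.26 acre-ft

Direct-runoff ordinates (Q − Q_b): 0.0, 3.0, 16.0, 28.0, 19.0, 13.0, 9.0, 6.0, 4.0, 2.0, 0.0 cfs.
ΣQ_DR = 100.0 cfs.
With Δt = 1 h = 3600 s, V = ΣQ_DR · Δt = 100.0 × 3600 = 3.60 × 10^5 ft³ = 8.26 acre-ft.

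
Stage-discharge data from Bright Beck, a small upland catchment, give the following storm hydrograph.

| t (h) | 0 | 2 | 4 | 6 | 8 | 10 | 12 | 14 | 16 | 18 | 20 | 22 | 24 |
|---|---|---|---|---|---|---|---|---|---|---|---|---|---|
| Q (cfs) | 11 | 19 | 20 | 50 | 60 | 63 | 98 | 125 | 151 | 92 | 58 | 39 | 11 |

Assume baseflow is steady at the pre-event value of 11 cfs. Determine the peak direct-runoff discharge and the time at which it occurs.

Subtracting baseflow gives direct-runoff ordinates: 0.0, 8.0, 9.0, 39.0, 49.0, 52.0, 87.0, 114.0, 140.0, 81.0, 47.0, 28.0, 0.0 cfs.
The maximum is 140.0 cfs, occurring at the reading for t = 16 h.

Q_p = 140.0 cfs at t = 16 h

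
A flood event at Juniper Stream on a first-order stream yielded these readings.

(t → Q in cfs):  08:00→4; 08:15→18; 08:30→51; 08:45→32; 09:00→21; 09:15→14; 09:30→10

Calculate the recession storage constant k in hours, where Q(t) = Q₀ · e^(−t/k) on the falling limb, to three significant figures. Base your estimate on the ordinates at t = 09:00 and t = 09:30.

On the falling limb, Q drops from 21 to 10 cfs between t = 09:00 and t = 09:30 (Δt = 0.5 h).
k = −Δt / ln(Q₂/Q₁) = −0.5 / ln(10/21) = 0.674 h.

k ≈ 0.674 h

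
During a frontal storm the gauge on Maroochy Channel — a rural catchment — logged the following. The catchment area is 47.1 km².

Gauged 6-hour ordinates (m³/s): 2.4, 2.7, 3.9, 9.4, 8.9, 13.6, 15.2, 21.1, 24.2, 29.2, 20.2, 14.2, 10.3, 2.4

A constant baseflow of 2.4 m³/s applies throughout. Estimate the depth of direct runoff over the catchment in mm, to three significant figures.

Direct runoff: 0.0, 0.3, 1.5, 7.0, 6.5, 11.2, 12.8, 18.7, 21.8, 26.8, 17.8, 11.8, 7.9, 0.0 m³/s; ΣQ_DR = 144.1 m³/s.
V = ΣQ_DR · Δt = 144.1 × 21600 s = 3.113 × 10^6 m³.
Over A = 47.1 km², depth = V / A = 66.1 mm.

d ≈ 66.1 mm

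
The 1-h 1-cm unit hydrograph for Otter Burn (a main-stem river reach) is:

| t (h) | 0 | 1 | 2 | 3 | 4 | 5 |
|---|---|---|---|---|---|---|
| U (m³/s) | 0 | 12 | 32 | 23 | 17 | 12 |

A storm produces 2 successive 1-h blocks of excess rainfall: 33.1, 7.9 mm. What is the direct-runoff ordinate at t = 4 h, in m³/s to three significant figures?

Q ≈ 74.4 m³/s

By discrete convolution, Q_j = Σ (P_i / 10 mm) · U_{j−i}.
At t = 4 h (j=4): Q = (33.1/10)·17 + (7.9/10)·23 = 74.4 m³/s.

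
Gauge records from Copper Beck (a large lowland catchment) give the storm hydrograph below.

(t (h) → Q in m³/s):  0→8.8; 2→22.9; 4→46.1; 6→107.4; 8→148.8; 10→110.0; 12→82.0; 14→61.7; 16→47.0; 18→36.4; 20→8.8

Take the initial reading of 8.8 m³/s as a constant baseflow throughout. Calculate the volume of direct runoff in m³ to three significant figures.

Direct-runoff ordinates (Q − Q_b): 0.0, 14.1, 37.3, 98.6, 140.0, 101.2, 73.2, 52.9, 38.2, 27.6, 0.0 m³/s.
ΣQ_DR = 583.1 m³/s.
With Δt = 2 h = 7200 s, V = ΣQ_DR · Δt = 583.1 × 7200 = 4.20 × 10^6 m³.

V ≈ 4.20 × 10^6 m³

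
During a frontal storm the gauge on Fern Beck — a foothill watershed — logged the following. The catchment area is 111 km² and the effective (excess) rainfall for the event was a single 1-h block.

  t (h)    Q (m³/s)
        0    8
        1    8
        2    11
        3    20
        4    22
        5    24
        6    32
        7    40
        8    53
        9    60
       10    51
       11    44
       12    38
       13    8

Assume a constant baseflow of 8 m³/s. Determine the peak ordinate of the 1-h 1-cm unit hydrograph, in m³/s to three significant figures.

U_p ≈ 52.2 m³/s

Direct runoff: 0.0, 0.0, 3.0, 12.0, 14.0, 16.0, 24.0, 32.0, 45.0, 52.0, 43.0, 36.0, 30.0, 0.0 m³/s; ΣQ_DR = 307.0 m³/s, peak = 52.0 m³/s.
Runoff depth d = ΣQ_DR·Δt / A = 307.0 × 3600 / (111 km²) = 9.957 mm.
The 1-cm UH is the DRH scaled by (10 mm)/d, so U_p = 52.0 × 10/9.957 = 52.2 m³/s.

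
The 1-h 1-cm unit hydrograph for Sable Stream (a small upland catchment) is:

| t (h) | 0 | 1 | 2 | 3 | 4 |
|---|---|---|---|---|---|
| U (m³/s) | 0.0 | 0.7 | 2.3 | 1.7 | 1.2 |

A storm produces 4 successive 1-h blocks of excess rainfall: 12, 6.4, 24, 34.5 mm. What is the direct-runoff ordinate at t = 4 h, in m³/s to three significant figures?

By discrete convolution, Q_j = Σ (P_i / 10 mm) · U_{j−i}.
At t = 4 h (j=4): Q = (12/10)·1.2 + (6.4/10)·1.7 + (24/10)·2.3 + (34.5/10)·0.7 = 10.5 m³/s.

Q ≈ 10.5 m³/s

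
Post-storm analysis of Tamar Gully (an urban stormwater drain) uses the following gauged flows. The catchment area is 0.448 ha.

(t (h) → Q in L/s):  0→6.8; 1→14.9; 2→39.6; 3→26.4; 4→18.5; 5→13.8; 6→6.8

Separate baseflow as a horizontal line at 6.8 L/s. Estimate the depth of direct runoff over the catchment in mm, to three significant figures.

Direct runoff: 0.0, 8.1, 32.8, 19.6, 11.7, 7.0, 0.0 L/s; ΣQ_DR = 79.20 L/s.
V = ΣQ_DR · Δt = 79.20 × 3600 s = 2.851 × 10^5 L.
Over A = 0.448 ha, depth = V / A = 63.6 mm.

d ≈ 63.6 mm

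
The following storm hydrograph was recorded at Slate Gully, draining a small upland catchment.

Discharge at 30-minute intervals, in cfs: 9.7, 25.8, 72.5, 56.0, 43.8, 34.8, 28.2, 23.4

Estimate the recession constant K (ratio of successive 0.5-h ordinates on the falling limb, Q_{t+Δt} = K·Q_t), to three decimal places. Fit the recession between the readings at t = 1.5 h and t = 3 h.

Using the recession-limb readings at t = 1.5 h and t = 3 h: Q falls from 56.0 to 28.2 cfs over 3 intervals.
K = (Q₂/Q₁)^(1/3) = (28.2/56.0)^(1/3) = 0.796.

K ≈ 0.796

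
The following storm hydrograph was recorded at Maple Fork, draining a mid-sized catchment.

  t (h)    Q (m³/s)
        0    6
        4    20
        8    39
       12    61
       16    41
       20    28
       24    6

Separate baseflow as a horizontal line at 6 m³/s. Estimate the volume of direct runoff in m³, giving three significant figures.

Direct-runoff ordinates (Q − Q_b): 0.0, 14.0, 33.0, 55.0, 35.0, 22.0, 0.0 m³/s.
ΣQ_DR = 159.0 m³/s.
With Δt = 4 h = 14400 s, V = ΣQ_DR · Δt = 159.0 × 14400 = 2.29 × 10^6 m³.

V ≈ 2.29 × 10^6 m³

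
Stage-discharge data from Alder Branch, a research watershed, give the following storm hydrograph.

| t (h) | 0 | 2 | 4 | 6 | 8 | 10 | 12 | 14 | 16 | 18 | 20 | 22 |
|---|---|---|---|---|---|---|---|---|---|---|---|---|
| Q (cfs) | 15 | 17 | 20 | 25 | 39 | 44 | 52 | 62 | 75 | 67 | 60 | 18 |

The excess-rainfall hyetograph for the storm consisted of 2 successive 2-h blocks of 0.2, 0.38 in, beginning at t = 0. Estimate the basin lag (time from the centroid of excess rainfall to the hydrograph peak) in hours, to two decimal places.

Centroid of excess rainfall: t_c = Σ P_i·t̄_i / ΣP_i = 2.3103 h (block centres at 1, 3 h).
Hydrograph peak occurs at t = 16 h, so basin lag t_L = 16 − 2.3103 = 13.69 h.

t_L ≈ 13.69 h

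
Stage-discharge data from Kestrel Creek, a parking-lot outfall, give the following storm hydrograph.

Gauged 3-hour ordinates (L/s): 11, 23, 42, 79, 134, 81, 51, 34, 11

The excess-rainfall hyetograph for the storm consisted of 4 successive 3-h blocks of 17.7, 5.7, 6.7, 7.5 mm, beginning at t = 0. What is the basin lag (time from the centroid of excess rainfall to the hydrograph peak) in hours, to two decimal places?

t_L ≈ 7.18 h

Centroid of excess rainfall: t_c = Σ P_i·t̄_i / ΣP_i = 4.8191 h (block centres at 1.5, 4.5, 7.5, 10.5 h).
Hydrograph peak occurs at t = 12 h, so basin lag t_L = 12 − 4.8191 = 7.18 h.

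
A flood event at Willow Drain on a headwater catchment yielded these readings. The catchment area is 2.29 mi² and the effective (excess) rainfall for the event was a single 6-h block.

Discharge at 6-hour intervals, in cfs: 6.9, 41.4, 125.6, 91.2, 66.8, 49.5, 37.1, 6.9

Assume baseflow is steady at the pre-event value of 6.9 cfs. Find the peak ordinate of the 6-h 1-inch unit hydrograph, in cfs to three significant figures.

Direct runoff: 0.0, 34.5, 118.7, 84.3, 59.9, 42.6, 30.2, 0.0 cfs; ΣQ_DR = 370.2 cfs, peak = 118.7 cfs.
Runoff depth d = ΣQ_DR·Δt / A = 370.2 × 21600 / (2.29 mi²) = 1.503 in.
The 1-inch UH is the DRH scaled by (1 in)/d, so U_p = 118.7 × 1/1.503 = 79.0 cfs.

U_p ≈ 79.0 cfs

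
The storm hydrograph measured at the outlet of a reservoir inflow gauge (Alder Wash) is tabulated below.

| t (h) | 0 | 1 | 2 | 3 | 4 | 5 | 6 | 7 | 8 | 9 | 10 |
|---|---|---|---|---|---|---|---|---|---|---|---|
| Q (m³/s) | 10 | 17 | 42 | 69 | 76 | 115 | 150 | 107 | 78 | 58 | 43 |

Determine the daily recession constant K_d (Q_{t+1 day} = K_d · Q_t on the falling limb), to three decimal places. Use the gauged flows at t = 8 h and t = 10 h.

K_d ≈ 0.001

Between t = 8 h and t = 10 h the flow falls from 78 to 43 m³/s over 2×1 h = 2 h.
Per-interval ratio K = (43/78)^(1/2) = 0.7425; K_d = K^(24/1) = 0.001.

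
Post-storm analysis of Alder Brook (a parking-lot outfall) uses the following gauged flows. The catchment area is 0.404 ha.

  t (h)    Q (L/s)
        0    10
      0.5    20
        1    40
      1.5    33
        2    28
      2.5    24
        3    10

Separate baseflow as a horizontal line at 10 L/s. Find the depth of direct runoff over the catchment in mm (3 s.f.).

Direct runoff: 0.0, 10.0, 30.0, 23.0, 18.0, 14.0, 0.0 L/s; ΣQ_DR = 95.00 L/s.
V = ΣQ_DR · Δt = 95.00 × 1800 s = 1.710 × 10^5 L.
Over A = 0.404 ha, depth = V / A = 42.3 mm.

d ≈ 42.3 mm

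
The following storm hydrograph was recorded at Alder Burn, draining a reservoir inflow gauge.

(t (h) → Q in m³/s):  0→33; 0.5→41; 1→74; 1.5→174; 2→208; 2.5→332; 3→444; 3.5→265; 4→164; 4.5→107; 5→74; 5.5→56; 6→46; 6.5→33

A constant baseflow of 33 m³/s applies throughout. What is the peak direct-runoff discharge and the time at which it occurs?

Q_p = 411.0 m³/s at t = 3 h

Subtracting baseflow gives direct-runoff ordinates: 0.0, 8.0, 41.0, 141.0, 175.0, 299.0, 411.0, 232.0, 131.0, 74.0, 41.0, 23.0, 13.0, 0.0 m³/s.
The maximum is 411.0 m³/s, occurring at the reading for t = 3 h.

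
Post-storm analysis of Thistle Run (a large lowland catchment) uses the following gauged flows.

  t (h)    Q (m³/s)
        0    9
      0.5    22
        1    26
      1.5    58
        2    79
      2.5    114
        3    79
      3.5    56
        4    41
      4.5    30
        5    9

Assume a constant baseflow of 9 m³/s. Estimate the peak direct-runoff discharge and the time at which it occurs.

Subtracting baseflow gives direct-runoff ordinates: 0.0, 13.0, 17.0, 49.0, 70.0, 105.0, 70.0, 47.0, 32.0, 21.0, 0.0 m³/s.
The maximum is 105.0 m³/s, occurring at the reading for t = 2.5 h.

Q_p = 105.0 m³/s at t = 2.5 h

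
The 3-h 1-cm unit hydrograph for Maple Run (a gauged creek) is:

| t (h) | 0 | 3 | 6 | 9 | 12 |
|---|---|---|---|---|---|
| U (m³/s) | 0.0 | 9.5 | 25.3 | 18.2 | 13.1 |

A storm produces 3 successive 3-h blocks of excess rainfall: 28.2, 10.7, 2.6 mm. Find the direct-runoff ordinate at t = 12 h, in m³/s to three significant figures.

Q ≈ 63.0 m³/s

By discrete convolution, Q_j = Σ (P_i / 10 mm) · U_{j−i}.
At t = 12 h (j=4): Q = (28.2/10)·13.1 + (10.7/10)·18.2 + (2.6/10)·25.3 = 63.0 m³/s.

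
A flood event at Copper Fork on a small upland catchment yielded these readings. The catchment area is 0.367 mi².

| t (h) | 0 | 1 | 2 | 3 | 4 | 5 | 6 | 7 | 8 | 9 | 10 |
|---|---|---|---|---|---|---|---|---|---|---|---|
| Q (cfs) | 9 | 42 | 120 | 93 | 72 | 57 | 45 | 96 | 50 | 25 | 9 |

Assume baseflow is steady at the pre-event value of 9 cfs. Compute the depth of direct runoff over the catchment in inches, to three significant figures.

d ≈ 2.19 in

Direct runoff: 0.0, 33.0, 111.0, 84.0, 63.0, 48.0, 36.0, 87.0, 41.0, 16.0, 0.0 cfs; ΣQ_DR = 519.0 cfs.
V = ΣQ_DR · Δt = 519.0 × 3600 s = 1.868 × 10^6 ft³.
Over A = 0.367 mi², depth = V / A = 2.19 in.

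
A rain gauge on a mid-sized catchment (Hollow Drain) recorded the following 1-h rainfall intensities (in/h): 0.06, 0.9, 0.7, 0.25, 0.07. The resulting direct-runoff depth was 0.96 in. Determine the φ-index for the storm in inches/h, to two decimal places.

φ ≈ 0.32 in/h

Only the 2 blocks with intensity above φ contribute runoff: 0.9, 0.7 in/h.
Σ(I−φ)·Δt = d  ⇒  (0.9+0.7 − 2φ)·1 = 0.96
φ = (1.600 − 0.96/1) / 2 = 0.32 in/h.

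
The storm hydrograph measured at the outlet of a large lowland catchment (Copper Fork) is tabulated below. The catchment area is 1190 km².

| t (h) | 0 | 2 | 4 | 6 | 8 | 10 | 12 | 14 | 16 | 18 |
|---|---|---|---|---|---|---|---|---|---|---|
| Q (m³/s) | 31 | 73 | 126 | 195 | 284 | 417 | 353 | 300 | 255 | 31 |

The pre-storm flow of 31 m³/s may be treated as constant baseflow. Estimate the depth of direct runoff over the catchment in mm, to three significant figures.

d ≈ 10.6 mm

Direct runoff: 0.0, 42.0, 95.0, 164.0, 253.0, 386.0, 322.0, 269.0, 224.0, 0.0 m³/s; ΣQ_DR = 1755 m³/s.
V = ΣQ_DR · Δt = 1755 × 7200 s = 1.264 × 10^7 m³.
Over A = 1190 km², depth = V / A = 10.6 mm.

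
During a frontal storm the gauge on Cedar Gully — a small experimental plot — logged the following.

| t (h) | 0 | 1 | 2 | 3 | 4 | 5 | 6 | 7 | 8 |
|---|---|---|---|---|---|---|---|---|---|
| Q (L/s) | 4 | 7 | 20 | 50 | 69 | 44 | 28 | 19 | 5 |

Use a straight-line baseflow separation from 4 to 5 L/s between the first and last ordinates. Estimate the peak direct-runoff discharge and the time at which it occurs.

Q_p = 64.50 L/s at t = 4 h

Subtracting baseflow gives direct-runoff ordinates: 0.00, 2.88, 15.75, 45.62, 64.50, 39.38, 23.25, 14.12, 0.00 L/s.
The maximum is 64.50 L/s, occurring at the reading for t = 4 h.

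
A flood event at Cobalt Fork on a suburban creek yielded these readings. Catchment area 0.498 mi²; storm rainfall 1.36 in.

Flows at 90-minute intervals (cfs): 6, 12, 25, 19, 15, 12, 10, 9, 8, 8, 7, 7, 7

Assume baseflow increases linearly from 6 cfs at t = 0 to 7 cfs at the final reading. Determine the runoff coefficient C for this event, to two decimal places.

C ≈ 0.21

ΣQ_DR = 60.50 cfs; V = ΣQ_DR·Δt = 3.267 × 10^5 ft³.
Runoff depth d = V / A = 0.2824 in.
C = d / P = 0.2824 / 1.36 = 0.21.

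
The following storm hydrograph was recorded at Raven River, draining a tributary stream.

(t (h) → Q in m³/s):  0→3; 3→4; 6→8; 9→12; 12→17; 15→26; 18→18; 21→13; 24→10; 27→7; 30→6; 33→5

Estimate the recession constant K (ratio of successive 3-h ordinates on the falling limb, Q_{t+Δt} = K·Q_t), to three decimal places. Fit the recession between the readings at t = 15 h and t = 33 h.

Using the recession-limb readings at t = 15 h and t = 33 h: Q falls from 26 to 5 m³/s over 6 intervals.
K = (Q₂/Q₁)^(1/6) = (5/26)^(1/6) = 0.760.

K ≈ 0.760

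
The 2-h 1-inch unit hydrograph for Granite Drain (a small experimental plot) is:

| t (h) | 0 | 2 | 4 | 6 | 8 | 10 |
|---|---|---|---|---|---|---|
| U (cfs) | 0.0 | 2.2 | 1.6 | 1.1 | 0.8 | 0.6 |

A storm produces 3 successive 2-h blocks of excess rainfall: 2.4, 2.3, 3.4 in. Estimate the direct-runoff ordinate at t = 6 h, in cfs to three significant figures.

By discrete convolution, Q_j = Σ (P_i / 1 in) · U_{j−i}.
At t = 6 h (j=3): Q = (2.4/1)·1.1 + (2.3/1)·1.6 + (3.4/1)·2.2 = 13.8 cfs.

Q ≈ 13.8 cfs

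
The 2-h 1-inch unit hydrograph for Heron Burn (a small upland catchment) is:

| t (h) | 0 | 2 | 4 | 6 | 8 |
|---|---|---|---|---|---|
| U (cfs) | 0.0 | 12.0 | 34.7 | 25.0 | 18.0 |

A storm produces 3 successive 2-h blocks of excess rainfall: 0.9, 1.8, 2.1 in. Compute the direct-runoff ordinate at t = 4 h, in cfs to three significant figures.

By discrete convolution, Q_j = Σ (P_i / 1 in) · U_{j−i}.
At t = 4 h (j=2): Q = (0.9/1)·34.7 + (1.8/1)·12.0 + (2.1/1)·0.0 = 52.8 cfs.

Q ≈ 52.8 cfs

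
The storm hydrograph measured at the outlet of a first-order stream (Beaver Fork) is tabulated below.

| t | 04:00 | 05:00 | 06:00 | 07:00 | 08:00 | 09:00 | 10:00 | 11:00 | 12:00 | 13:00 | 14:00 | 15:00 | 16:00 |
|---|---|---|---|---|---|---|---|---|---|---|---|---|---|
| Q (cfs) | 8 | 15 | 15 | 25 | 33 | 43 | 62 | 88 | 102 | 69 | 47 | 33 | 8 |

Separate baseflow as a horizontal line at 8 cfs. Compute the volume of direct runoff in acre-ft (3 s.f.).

Direct-runoff ordinates (Q − Q_b): 0.0, 7.0, 7.0, 17.0, 25.0, 35.0, 54.0, 80.0, 94.0, 61.0, 39.0, 25.0, 0.0 cfs.
ΣQ_DR = 444.0 cfs.
With Δt = 1 h = 3600 s, V = ΣQ_DR · Δt = 444.0 × 3600 = 1.60 × 10^6 ft³ = 36.7 acre-ft.

V ≈ 36.7 acre-ft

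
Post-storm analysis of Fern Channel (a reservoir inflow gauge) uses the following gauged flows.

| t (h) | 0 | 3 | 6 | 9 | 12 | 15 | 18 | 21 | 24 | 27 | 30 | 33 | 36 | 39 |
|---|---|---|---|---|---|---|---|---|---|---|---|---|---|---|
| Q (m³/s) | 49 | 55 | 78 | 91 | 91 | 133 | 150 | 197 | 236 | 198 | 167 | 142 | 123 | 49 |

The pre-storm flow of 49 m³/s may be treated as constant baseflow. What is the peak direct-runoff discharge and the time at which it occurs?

Q_p = 187.0 m³/s at t = 24 h

Subtracting baseflow gives direct-runoff ordinates: 0.0, 6.0, 29.0, 42.0, 42.0, 84.0, 101.0, 148.0, 187.0, 149.0, 118.0, 93.0, 74.0, 0.0 m³/s.
The maximum is 187.0 m³/s, occurring at the reading for t = 24 h.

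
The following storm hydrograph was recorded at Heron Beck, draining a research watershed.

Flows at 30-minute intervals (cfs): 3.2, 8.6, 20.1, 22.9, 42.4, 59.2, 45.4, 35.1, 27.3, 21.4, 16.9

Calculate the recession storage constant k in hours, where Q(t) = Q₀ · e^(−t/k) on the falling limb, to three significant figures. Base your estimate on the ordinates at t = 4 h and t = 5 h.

On the falling limb, Q drops from 27.3 to 16.9 cfs between t = 4 h and t = 5 h (Δt = 1 h).
k = −Δt / ln(Q₂/Q₁) = −1 / ln(16.9/27.3) = 2.09 h.

k ≈ 2.09 h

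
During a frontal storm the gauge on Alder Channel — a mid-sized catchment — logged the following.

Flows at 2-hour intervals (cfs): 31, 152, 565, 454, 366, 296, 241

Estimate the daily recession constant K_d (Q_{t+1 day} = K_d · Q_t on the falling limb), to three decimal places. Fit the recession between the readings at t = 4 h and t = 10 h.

Between t = 4 h and t = 10 h the flow falls from 565 to 296 cfs over 3×2 h = 6 h.
Per-interval ratio K = (296/565)^(1/3) = 0.8061; K_d = K^(24/2) = 0.075.

K_d ≈ 0.075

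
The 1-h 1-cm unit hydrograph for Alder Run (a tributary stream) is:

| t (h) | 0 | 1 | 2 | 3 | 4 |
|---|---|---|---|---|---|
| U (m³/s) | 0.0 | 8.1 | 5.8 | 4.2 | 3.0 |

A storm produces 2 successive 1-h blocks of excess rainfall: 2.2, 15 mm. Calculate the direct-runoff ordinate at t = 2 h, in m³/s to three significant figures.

By discrete convolution, Q_j = Σ (P_i / 10 mm) · U_{j−i}.
At t = 2 h (j=2): Q = (2.2/10)·5.8 + (15/10)·8.1 = 13.4 m³/s.

Q ≈ 13.4 m³/s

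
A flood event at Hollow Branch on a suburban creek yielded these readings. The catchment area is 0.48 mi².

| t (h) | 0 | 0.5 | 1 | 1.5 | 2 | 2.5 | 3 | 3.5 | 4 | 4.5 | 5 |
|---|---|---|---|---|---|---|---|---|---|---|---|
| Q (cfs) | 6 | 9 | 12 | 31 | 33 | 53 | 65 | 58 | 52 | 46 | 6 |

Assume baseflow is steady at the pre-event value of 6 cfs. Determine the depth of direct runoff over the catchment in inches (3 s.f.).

d ≈ 0.492 in

Direct runoff: 0.0, 3.0, 6.0, 25.0, 27.0, 47.0, 59.0, 52.0, 46.0, 40.0, 0.0 cfs; ΣQ_DR = 305.0 cfs.
V = ΣQ_DR · Δt = 305.0 × 1800 s = 5.490 × 10^5 ft³.
Over A = 0.48 mi², depth = V / A = 0.492 in.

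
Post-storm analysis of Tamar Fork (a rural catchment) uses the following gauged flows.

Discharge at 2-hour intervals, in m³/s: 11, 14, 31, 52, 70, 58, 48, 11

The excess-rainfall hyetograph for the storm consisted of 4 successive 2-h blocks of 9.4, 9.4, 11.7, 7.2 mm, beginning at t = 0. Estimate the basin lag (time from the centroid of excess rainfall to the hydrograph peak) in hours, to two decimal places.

Centroid of excess rainfall: t_c = Σ P_i·t̄_i / ΣP_i = 3.8859 h (block centres at 1, 3, 5, 7 h).
Hydrograph peak occurs at t = 8 h, so basin lag t_L = 8 − 3.8859 = 4.11 h.

t_L ≈ 4.11 h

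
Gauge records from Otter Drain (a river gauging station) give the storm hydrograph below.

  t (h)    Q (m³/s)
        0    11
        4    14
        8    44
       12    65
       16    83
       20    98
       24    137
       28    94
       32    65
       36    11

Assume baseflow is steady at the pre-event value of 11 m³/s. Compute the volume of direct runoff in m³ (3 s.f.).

Direct-runoff ordinates (Q − Q_b): 0.0, 3.0, 33.0, 54.0, 72.0, 87.0, 126.0, 83.0, 54.0, 0.0 m³/s.
ΣQ_DR = 512.0 m³/s.
With Δt = 4 h = 14400 s, V = ΣQ_DR · Δt = 512.0 × 14400 = 7.37 × 10^6 m³.

V ≈ 7.37 × 10^6 m³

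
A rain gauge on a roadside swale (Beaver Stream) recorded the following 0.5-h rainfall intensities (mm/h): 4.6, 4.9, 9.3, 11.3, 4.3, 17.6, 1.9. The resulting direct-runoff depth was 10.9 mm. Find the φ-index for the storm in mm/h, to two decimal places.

Only the 3 blocks with intensity above φ contribute runoff: 9.3, 11.3, 17.6 mm/h.
Σ(I−φ)·Δt = d  ⇒  (9.3+11.3+17.6 − 3φ)·0.5 = 10.9
φ = (38.20 − 10.9/0.5) / 3 = 5.47 mm/h.

φ ≈ 5.47 mm/h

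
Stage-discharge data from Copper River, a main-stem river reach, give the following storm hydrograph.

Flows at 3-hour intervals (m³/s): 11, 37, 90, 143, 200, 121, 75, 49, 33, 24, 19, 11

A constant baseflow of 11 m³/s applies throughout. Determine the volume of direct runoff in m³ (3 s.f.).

Direct-runoff ordinates (Q − Q_b): 0.0, 26.0, 79.0, 132.0, 189.0, 110.0, 64.0, 38.0, 22.0, 13.0, 8.0, 0.0 m³/s.
ΣQ_DR = 681.0 m³/s.
With Δt = 3 h = 10800 s, V = ΣQ_DR · Δt = 681.0 × 10800 = 7.35 × 10^6 m³.

V ≈ 7.35 × 10^6 m³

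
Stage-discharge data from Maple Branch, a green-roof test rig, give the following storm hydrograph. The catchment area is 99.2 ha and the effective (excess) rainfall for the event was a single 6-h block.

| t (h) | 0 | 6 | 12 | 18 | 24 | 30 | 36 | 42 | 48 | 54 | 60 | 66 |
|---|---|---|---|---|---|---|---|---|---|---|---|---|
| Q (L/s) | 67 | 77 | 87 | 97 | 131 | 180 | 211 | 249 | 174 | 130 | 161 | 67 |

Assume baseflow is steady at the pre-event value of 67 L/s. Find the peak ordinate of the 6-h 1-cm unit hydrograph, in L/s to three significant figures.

U_p ≈ 101 L/s

Direct runoff: 0.0, 10.0, 20.0, 30.0, 64.0, 113.0, 144.0, 182.0, 107.0, 63.0, 94.0, 0.0 L/s; ΣQ_DR = 827.0 L/s, peak = 182.0 L/s.
Runoff depth d = ΣQ_DR·Δt / A = 827.0 × 21600 / (99.2 ha) = 18.01 mm.
The 1-cm UH is the DRH scaled by (10 mm)/d, so U_p = 182.0 × 10/18.01 = 101 L/s.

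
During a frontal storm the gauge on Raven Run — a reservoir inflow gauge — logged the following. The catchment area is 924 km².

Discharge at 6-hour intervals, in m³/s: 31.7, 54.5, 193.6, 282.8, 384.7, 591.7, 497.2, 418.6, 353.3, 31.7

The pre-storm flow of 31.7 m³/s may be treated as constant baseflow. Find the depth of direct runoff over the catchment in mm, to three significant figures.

d ≈ 59.0 mm

Direct runoff: 0.0, 22.8, 161.9, 251.1, 353.0, 560.0, 465.5, 386.9, 321.6, 0.0 m³/s; ΣQ_DR = 2523 m³/s.
V = ΣQ_DR · Δt = 2523 × 21600 s = 5.449 × 10^7 m³.
Over A = 924 km², depth = V / A = 59.0 mm.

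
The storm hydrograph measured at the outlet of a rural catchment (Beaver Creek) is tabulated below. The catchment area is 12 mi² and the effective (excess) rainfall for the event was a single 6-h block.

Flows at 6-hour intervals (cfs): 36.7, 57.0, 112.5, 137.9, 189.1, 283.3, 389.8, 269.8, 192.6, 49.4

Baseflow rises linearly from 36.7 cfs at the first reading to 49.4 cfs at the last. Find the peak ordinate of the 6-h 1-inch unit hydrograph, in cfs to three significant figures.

Direct runoff: 0.00, 18.89, 72.98, 96.97, 146.76, 239.54, 344.63, 223.22, 144.61, 0.00 cfs; ΣQ_DR = 1288 cfs, peak = 344.63 cfs.
Runoff depth d = ΣQ_DR·Δt / A = 1288 × 21600 / (12 mi²) = 0.9976 in.
The 1-inch UH is the DRH scaled by (1 in)/d, so U_p = 344.63 × 1/0.9976 = 345 cfs.

U_p ≈ 345 cfs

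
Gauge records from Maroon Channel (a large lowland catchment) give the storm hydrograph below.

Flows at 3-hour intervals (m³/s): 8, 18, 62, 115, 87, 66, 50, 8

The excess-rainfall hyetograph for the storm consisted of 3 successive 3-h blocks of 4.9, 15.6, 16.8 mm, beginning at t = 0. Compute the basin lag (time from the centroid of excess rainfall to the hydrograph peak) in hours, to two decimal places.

Centroid of excess rainfall: t_c = Σ P_i·t̄_i / ΣP_i = 5.4571 h (block centres at 1.5, 4.5, 7.5 h).
Hydrograph peak occurs at t = 9 h, so basin lag t_L = 9 − 5.4571 = 3.54 h.

t_L ≈ 3.54 h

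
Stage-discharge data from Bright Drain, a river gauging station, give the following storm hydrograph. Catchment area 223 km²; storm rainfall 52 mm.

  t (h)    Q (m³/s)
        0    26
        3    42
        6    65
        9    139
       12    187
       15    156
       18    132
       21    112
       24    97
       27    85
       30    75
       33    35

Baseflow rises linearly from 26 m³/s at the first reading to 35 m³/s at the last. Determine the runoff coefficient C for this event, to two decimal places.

ΣQ_DR = 785.0 m³/s; V = ΣQ_DR·Δt = 8.478 × 10^6 m³.
Runoff depth d = V / A = 38.02 mm.
C = d / P = 38.02 / 52 = 0.73.

C ≈ 0.73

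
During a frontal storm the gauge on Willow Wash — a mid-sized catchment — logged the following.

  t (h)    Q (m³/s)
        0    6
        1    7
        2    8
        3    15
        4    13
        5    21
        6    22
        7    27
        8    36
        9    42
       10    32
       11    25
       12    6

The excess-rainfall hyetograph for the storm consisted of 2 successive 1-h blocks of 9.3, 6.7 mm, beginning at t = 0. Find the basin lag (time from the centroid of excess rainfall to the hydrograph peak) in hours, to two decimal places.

Centroid of excess rainfall: t_c = Σ P_i·t̄_i / ΣP_i = 0.9188 h (block centres at 0.5, 1.5 h).
Hydrograph peak occurs at t = 9 h, so basin lag t_L = 9 − 0.9188 = 8.08 h.

t_L ≈ 8.08 h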